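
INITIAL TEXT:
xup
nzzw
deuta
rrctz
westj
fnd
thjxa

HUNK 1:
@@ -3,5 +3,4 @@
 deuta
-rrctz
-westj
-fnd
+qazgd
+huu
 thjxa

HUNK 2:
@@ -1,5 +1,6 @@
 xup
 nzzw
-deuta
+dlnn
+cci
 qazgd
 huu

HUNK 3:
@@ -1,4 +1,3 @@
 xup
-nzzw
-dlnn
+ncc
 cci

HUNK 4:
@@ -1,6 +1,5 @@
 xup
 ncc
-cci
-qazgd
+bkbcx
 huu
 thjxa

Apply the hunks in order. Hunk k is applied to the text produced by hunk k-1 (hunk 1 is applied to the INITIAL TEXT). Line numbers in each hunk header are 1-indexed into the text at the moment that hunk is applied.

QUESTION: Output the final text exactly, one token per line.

Answer: xup
ncc
bkbcx
huu
thjxa

Derivation:
Hunk 1: at line 3 remove [rrctz,westj,fnd] add [qazgd,huu] -> 6 lines: xup nzzw deuta qazgd huu thjxa
Hunk 2: at line 1 remove [deuta] add [dlnn,cci] -> 7 lines: xup nzzw dlnn cci qazgd huu thjxa
Hunk 3: at line 1 remove [nzzw,dlnn] add [ncc] -> 6 lines: xup ncc cci qazgd huu thjxa
Hunk 4: at line 1 remove [cci,qazgd] add [bkbcx] -> 5 lines: xup ncc bkbcx huu thjxa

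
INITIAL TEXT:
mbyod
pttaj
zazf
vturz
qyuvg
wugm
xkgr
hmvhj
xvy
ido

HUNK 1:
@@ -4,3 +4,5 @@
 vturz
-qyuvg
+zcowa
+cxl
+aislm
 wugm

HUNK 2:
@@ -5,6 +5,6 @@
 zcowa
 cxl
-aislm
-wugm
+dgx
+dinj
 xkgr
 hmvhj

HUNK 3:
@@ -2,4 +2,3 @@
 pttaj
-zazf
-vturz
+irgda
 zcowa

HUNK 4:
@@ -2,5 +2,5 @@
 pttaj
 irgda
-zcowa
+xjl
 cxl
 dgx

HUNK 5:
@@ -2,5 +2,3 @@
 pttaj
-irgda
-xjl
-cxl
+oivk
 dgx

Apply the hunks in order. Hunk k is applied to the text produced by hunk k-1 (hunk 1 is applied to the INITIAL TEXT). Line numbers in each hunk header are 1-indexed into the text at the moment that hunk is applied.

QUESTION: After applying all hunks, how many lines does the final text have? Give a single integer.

Answer: 9

Derivation:
Hunk 1: at line 4 remove [qyuvg] add [zcowa,cxl,aislm] -> 12 lines: mbyod pttaj zazf vturz zcowa cxl aislm wugm xkgr hmvhj xvy ido
Hunk 2: at line 5 remove [aislm,wugm] add [dgx,dinj] -> 12 lines: mbyod pttaj zazf vturz zcowa cxl dgx dinj xkgr hmvhj xvy ido
Hunk 3: at line 2 remove [zazf,vturz] add [irgda] -> 11 lines: mbyod pttaj irgda zcowa cxl dgx dinj xkgr hmvhj xvy ido
Hunk 4: at line 2 remove [zcowa] add [xjl] -> 11 lines: mbyod pttaj irgda xjl cxl dgx dinj xkgr hmvhj xvy ido
Hunk 5: at line 2 remove [irgda,xjl,cxl] add [oivk] -> 9 lines: mbyod pttaj oivk dgx dinj xkgr hmvhj xvy ido
Final line count: 9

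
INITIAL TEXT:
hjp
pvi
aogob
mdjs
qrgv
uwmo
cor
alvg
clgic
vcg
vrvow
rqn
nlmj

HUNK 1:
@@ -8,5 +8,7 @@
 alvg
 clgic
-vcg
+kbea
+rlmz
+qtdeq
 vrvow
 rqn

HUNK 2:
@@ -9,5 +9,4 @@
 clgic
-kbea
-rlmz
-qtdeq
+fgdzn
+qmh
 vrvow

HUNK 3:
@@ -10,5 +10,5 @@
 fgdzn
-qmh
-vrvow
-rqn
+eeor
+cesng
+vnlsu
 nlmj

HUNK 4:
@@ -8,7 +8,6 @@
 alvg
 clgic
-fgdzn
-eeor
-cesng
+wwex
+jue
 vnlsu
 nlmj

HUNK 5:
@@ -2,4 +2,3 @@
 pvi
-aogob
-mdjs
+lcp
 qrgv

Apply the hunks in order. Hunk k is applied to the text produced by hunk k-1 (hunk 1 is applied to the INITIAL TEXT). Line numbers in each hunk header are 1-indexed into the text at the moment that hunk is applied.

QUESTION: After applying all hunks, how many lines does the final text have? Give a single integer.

Answer: 12

Derivation:
Hunk 1: at line 8 remove [vcg] add [kbea,rlmz,qtdeq] -> 15 lines: hjp pvi aogob mdjs qrgv uwmo cor alvg clgic kbea rlmz qtdeq vrvow rqn nlmj
Hunk 2: at line 9 remove [kbea,rlmz,qtdeq] add [fgdzn,qmh] -> 14 lines: hjp pvi aogob mdjs qrgv uwmo cor alvg clgic fgdzn qmh vrvow rqn nlmj
Hunk 3: at line 10 remove [qmh,vrvow,rqn] add [eeor,cesng,vnlsu] -> 14 lines: hjp pvi aogob mdjs qrgv uwmo cor alvg clgic fgdzn eeor cesng vnlsu nlmj
Hunk 4: at line 8 remove [fgdzn,eeor,cesng] add [wwex,jue] -> 13 lines: hjp pvi aogob mdjs qrgv uwmo cor alvg clgic wwex jue vnlsu nlmj
Hunk 5: at line 2 remove [aogob,mdjs] add [lcp] -> 12 lines: hjp pvi lcp qrgv uwmo cor alvg clgic wwex jue vnlsu nlmj
Final line count: 12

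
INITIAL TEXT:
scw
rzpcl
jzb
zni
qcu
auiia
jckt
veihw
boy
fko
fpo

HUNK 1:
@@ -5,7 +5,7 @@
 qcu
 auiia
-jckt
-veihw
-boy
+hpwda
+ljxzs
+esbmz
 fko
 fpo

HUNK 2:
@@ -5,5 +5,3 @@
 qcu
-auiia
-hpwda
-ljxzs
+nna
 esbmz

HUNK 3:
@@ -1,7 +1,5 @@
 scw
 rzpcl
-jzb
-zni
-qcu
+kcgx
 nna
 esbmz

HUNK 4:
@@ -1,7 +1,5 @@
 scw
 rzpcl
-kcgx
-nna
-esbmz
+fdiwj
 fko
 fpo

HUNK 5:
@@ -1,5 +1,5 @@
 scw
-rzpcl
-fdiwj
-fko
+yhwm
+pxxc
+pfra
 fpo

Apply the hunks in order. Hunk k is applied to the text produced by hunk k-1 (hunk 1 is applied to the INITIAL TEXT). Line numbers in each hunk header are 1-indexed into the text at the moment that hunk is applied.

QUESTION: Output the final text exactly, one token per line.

Hunk 1: at line 5 remove [jckt,veihw,boy] add [hpwda,ljxzs,esbmz] -> 11 lines: scw rzpcl jzb zni qcu auiia hpwda ljxzs esbmz fko fpo
Hunk 2: at line 5 remove [auiia,hpwda,ljxzs] add [nna] -> 9 lines: scw rzpcl jzb zni qcu nna esbmz fko fpo
Hunk 3: at line 1 remove [jzb,zni,qcu] add [kcgx] -> 7 lines: scw rzpcl kcgx nna esbmz fko fpo
Hunk 4: at line 1 remove [kcgx,nna,esbmz] add [fdiwj] -> 5 lines: scw rzpcl fdiwj fko fpo
Hunk 5: at line 1 remove [rzpcl,fdiwj,fko] add [yhwm,pxxc,pfra] -> 5 lines: scw yhwm pxxc pfra fpo

Answer: scw
yhwm
pxxc
pfra
fpo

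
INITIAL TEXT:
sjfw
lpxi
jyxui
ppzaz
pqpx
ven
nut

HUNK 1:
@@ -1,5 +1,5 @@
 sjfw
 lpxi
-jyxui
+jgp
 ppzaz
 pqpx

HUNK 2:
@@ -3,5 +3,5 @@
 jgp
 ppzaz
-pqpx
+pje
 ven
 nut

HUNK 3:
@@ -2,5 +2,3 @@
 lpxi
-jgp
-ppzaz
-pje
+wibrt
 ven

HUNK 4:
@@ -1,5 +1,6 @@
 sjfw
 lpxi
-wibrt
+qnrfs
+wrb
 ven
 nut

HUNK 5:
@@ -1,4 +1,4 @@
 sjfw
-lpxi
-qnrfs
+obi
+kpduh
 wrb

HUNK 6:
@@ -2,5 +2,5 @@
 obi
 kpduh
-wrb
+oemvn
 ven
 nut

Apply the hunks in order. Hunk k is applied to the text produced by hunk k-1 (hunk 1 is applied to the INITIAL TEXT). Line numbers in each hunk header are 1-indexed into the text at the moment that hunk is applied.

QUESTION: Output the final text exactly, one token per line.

Answer: sjfw
obi
kpduh
oemvn
ven
nut

Derivation:
Hunk 1: at line 1 remove [jyxui] add [jgp] -> 7 lines: sjfw lpxi jgp ppzaz pqpx ven nut
Hunk 2: at line 3 remove [pqpx] add [pje] -> 7 lines: sjfw lpxi jgp ppzaz pje ven nut
Hunk 3: at line 2 remove [jgp,ppzaz,pje] add [wibrt] -> 5 lines: sjfw lpxi wibrt ven nut
Hunk 4: at line 1 remove [wibrt] add [qnrfs,wrb] -> 6 lines: sjfw lpxi qnrfs wrb ven nut
Hunk 5: at line 1 remove [lpxi,qnrfs] add [obi,kpduh] -> 6 lines: sjfw obi kpduh wrb ven nut
Hunk 6: at line 2 remove [wrb] add [oemvn] -> 6 lines: sjfw obi kpduh oemvn ven nut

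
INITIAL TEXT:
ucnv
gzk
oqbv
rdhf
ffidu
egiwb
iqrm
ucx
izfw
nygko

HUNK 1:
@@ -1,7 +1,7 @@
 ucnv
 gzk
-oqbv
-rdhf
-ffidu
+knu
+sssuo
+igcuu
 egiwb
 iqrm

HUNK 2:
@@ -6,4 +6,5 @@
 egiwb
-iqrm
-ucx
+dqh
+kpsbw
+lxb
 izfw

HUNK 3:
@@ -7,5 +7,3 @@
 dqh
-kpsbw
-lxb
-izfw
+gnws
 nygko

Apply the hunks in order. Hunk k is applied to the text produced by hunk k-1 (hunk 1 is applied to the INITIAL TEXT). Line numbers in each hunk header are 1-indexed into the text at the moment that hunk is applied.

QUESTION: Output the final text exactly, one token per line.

Answer: ucnv
gzk
knu
sssuo
igcuu
egiwb
dqh
gnws
nygko

Derivation:
Hunk 1: at line 1 remove [oqbv,rdhf,ffidu] add [knu,sssuo,igcuu] -> 10 lines: ucnv gzk knu sssuo igcuu egiwb iqrm ucx izfw nygko
Hunk 2: at line 6 remove [iqrm,ucx] add [dqh,kpsbw,lxb] -> 11 lines: ucnv gzk knu sssuo igcuu egiwb dqh kpsbw lxb izfw nygko
Hunk 3: at line 7 remove [kpsbw,lxb,izfw] add [gnws] -> 9 lines: ucnv gzk knu sssuo igcuu egiwb dqh gnws nygko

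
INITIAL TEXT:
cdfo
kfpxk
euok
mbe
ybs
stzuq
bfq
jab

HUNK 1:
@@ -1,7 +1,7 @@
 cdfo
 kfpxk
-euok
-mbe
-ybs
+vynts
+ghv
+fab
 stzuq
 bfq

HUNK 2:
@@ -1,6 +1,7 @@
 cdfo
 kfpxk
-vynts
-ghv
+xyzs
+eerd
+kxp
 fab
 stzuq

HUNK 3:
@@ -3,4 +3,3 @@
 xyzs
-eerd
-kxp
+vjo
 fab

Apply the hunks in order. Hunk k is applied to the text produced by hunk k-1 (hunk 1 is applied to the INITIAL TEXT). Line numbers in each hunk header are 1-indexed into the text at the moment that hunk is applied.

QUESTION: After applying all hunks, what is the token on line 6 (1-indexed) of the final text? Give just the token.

Answer: stzuq

Derivation:
Hunk 1: at line 1 remove [euok,mbe,ybs] add [vynts,ghv,fab] -> 8 lines: cdfo kfpxk vynts ghv fab stzuq bfq jab
Hunk 2: at line 1 remove [vynts,ghv] add [xyzs,eerd,kxp] -> 9 lines: cdfo kfpxk xyzs eerd kxp fab stzuq bfq jab
Hunk 3: at line 3 remove [eerd,kxp] add [vjo] -> 8 lines: cdfo kfpxk xyzs vjo fab stzuq bfq jab
Final line 6: stzuq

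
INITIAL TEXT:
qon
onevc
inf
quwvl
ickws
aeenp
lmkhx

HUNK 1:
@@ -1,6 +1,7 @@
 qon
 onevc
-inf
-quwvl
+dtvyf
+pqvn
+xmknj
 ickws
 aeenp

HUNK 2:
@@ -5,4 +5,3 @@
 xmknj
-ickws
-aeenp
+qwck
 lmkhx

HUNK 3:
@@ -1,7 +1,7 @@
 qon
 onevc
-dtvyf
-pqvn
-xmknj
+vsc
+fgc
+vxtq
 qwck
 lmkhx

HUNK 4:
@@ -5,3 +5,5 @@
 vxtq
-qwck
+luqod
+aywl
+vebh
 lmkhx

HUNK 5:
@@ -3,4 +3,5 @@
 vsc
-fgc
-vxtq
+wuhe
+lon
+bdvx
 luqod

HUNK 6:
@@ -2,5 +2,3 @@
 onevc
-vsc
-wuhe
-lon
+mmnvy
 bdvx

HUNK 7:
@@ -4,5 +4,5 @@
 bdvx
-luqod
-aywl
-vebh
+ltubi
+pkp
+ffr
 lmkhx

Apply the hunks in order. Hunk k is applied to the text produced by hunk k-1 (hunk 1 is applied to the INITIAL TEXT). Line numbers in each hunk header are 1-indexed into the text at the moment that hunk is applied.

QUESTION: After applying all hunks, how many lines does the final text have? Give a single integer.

Hunk 1: at line 1 remove [inf,quwvl] add [dtvyf,pqvn,xmknj] -> 8 lines: qon onevc dtvyf pqvn xmknj ickws aeenp lmkhx
Hunk 2: at line 5 remove [ickws,aeenp] add [qwck] -> 7 lines: qon onevc dtvyf pqvn xmknj qwck lmkhx
Hunk 3: at line 1 remove [dtvyf,pqvn,xmknj] add [vsc,fgc,vxtq] -> 7 lines: qon onevc vsc fgc vxtq qwck lmkhx
Hunk 4: at line 5 remove [qwck] add [luqod,aywl,vebh] -> 9 lines: qon onevc vsc fgc vxtq luqod aywl vebh lmkhx
Hunk 5: at line 3 remove [fgc,vxtq] add [wuhe,lon,bdvx] -> 10 lines: qon onevc vsc wuhe lon bdvx luqod aywl vebh lmkhx
Hunk 6: at line 2 remove [vsc,wuhe,lon] add [mmnvy] -> 8 lines: qon onevc mmnvy bdvx luqod aywl vebh lmkhx
Hunk 7: at line 4 remove [luqod,aywl,vebh] add [ltubi,pkp,ffr] -> 8 lines: qon onevc mmnvy bdvx ltubi pkp ffr lmkhx
Final line count: 8

Answer: 8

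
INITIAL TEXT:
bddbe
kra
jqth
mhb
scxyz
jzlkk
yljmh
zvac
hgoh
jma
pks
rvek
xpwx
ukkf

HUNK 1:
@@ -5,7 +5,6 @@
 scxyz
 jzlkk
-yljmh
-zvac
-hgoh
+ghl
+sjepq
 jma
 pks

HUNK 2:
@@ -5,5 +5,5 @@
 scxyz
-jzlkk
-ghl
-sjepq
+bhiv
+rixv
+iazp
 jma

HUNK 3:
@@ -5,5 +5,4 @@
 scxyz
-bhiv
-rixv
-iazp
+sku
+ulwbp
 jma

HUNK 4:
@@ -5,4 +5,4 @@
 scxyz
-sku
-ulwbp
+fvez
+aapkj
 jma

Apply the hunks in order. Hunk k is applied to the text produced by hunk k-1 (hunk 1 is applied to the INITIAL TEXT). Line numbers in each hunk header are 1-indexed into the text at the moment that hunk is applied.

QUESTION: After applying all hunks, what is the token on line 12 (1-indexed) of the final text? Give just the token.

Answer: ukkf

Derivation:
Hunk 1: at line 5 remove [yljmh,zvac,hgoh] add [ghl,sjepq] -> 13 lines: bddbe kra jqth mhb scxyz jzlkk ghl sjepq jma pks rvek xpwx ukkf
Hunk 2: at line 5 remove [jzlkk,ghl,sjepq] add [bhiv,rixv,iazp] -> 13 lines: bddbe kra jqth mhb scxyz bhiv rixv iazp jma pks rvek xpwx ukkf
Hunk 3: at line 5 remove [bhiv,rixv,iazp] add [sku,ulwbp] -> 12 lines: bddbe kra jqth mhb scxyz sku ulwbp jma pks rvek xpwx ukkf
Hunk 4: at line 5 remove [sku,ulwbp] add [fvez,aapkj] -> 12 lines: bddbe kra jqth mhb scxyz fvez aapkj jma pks rvek xpwx ukkf
Final line 12: ukkf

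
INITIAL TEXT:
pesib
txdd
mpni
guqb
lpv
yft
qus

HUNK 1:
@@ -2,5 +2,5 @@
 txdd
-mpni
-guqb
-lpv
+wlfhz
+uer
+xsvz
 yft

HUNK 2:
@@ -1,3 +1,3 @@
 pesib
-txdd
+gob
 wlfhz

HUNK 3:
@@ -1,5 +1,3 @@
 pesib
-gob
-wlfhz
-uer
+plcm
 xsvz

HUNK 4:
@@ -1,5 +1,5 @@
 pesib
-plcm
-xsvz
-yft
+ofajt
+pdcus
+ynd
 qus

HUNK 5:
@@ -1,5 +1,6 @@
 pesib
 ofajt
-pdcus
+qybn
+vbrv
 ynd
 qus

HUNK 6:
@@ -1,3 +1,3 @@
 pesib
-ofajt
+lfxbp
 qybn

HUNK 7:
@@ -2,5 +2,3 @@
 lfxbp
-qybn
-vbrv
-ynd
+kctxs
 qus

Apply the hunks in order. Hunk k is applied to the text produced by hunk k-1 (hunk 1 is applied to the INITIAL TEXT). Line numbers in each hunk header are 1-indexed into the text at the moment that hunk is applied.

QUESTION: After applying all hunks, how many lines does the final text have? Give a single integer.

Answer: 4

Derivation:
Hunk 1: at line 2 remove [mpni,guqb,lpv] add [wlfhz,uer,xsvz] -> 7 lines: pesib txdd wlfhz uer xsvz yft qus
Hunk 2: at line 1 remove [txdd] add [gob] -> 7 lines: pesib gob wlfhz uer xsvz yft qus
Hunk 3: at line 1 remove [gob,wlfhz,uer] add [plcm] -> 5 lines: pesib plcm xsvz yft qus
Hunk 4: at line 1 remove [plcm,xsvz,yft] add [ofajt,pdcus,ynd] -> 5 lines: pesib ofajt pdcus ynd qus
Hunk 5: at line 1 remove [pdcus] add [qybn,vbrv] -> 6 lines: pesib ofajt qybn vbrv ynd qus
Hunk 6: at line 1 remove [ofajt] add [lfxbp] -> 6 lines: pesib lfxbp qybn vbrv ynd qus
Hunk 7: at line 2 remove [qybn,vbrv,ynd] add [kctxs] -> 4 lines: pesib lfxbp kctxs qus
Final line count: 4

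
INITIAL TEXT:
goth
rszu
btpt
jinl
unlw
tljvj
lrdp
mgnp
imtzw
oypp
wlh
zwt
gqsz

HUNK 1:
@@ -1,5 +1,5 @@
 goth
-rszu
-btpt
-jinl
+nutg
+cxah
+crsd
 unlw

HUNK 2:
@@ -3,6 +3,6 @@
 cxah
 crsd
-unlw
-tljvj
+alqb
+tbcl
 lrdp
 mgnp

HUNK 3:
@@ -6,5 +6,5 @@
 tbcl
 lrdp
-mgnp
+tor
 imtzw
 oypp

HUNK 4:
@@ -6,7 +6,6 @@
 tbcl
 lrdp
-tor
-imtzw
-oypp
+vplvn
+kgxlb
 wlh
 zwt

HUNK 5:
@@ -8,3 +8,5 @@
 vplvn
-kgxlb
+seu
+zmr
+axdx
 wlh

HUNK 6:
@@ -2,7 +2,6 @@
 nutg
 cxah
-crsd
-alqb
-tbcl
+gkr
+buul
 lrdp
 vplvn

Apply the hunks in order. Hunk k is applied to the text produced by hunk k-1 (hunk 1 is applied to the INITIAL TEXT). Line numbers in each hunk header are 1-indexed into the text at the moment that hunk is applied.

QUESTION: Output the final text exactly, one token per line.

Hunk 1: at line 1 remove [rszu,btpt,jinl] add [nutg,cxah,crsd] -> 13 lines: goth nutg cxah crsd unlw tljvj lrdp mgnp imtzw oypp wlh zwt gqsz
Hunk 2: at line 3 remove [unlw,tljvj] add [alqb,tbcl] -> 13 lines: goth nutg cxah crsd alqb tbcl lrdp mgnp imtzw oypp wlh zwt gqsz
Hunk 3: at line 6 remove [mgnp] add [tor] -> 13 lines: goth nutg cxah crsd alqb tbcl lrdp tor imtzw oypp wlh zwt gqsz
Hunk 4: at line 6 remove [tor,imtzw,oypp] add [vplvn,kgxlb] -> 12 lines: goth nutg cxah crsd alqb tbcl lrdp vplvn kgxlb wlh zwt gqsz
Hunk 5: at line 8 remove [kgxlb] add [seu,zmr,axdx] -> 14 lines: goth nutg cxah crsd alqb tbcl lrdp vplvn seu zmr axdx wlh zwt gqsz
Hunk 6: at line 2 remove [crsd,alqb,tbcl] add [gkr,buul] -> 13 lines: goth nutg cxah gkr buul lrdp vplvn seu zmr axdx wlh zwt gqsz

Answer: goth
nutg
cxah
gkr
buul
lrdp
vplvn
seu
zmr
axdx
wlh
zwt
gqsz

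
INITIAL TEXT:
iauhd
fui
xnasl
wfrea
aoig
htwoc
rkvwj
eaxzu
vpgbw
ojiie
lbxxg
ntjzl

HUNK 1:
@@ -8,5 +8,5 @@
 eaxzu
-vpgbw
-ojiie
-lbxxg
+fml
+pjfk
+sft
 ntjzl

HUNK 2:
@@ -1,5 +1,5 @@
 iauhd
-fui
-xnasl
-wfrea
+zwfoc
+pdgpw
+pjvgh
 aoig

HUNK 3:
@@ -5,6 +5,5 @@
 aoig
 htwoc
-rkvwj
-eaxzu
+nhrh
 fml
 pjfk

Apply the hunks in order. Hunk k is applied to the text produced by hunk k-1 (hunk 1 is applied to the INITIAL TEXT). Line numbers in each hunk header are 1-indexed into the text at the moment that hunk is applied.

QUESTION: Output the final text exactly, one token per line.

Answer: iauhd
zwfoc
pdgpw
pjvgh
aoig
htwoc
nhrh
fml
pjfk
sft
ntjzl

Derivation:
Hunk 1: at line 8 remove [vpgbw,ojiie,lbxxg] add [fml,pjfk,sft] -> 12 lines: iauhd fui xnasl wfrea aoig htwoc rkvwj eaxzu fml pjfk sft ntjzl
Hunk 2: at line 1 remove [fui,xnasl,wfrea] add [zwfoc,pdgpw,pjvgh] -> 12 lines: iauhd zwfoc pdgpw pjvgh aoig htwoc rkvwj eaxzu fml pjfk sft ntjzl
Hunk 3: at line 5 remove [rkvwj,eaxzu] add [nhrh] -> 11 lines: iauhd zwfoc pdgpw pjvgh aoig htwoc nhrh fml pjfk sft ntjzl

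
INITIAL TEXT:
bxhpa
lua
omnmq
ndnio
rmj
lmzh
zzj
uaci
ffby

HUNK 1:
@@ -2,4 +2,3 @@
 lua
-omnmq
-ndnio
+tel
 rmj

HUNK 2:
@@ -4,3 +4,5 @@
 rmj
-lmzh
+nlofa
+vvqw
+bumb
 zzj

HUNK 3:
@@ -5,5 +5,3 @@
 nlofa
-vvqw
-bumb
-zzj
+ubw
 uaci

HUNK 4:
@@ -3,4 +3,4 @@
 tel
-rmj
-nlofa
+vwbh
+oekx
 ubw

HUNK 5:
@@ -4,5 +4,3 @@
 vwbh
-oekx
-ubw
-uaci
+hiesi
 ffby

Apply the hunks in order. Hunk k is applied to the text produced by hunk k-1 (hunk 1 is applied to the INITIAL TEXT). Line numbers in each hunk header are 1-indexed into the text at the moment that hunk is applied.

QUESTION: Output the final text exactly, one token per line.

Hunk 1: at line 2 remove [omnmq,ndnio] add [tel] -> 8 lines: bxhpa lua tel rmj lmzh zzj uaci ffby
Hunk 2: at line 4 remove [lmzh] add [nlofa,vvqw,bumb] -> 10 lines: bxhpa lua tel rmj nlofa vvqw bumb zzj uaci ffby
Hunk 3: at line 5 remove [vvqw,bumb,zzj] add [ubw] -> 8 lines: bxhpa lua tel rmj nlofa ubw uaci ffby
Hunk 4: at line 3 remove [rmj,nlofa] add [vwbh,oekx] -> 8 lines: bxhpa lua tel vwbh oekx ubw uaci ffby
Hunk 5: at line 4 remove [oekx,ubw,uaci] add [hiesi] -> 6 lines: bxhpa lua tel vwbh hiesi ffby

Answer: bxhpa
lua
tel
vwbh
hiesi
ffby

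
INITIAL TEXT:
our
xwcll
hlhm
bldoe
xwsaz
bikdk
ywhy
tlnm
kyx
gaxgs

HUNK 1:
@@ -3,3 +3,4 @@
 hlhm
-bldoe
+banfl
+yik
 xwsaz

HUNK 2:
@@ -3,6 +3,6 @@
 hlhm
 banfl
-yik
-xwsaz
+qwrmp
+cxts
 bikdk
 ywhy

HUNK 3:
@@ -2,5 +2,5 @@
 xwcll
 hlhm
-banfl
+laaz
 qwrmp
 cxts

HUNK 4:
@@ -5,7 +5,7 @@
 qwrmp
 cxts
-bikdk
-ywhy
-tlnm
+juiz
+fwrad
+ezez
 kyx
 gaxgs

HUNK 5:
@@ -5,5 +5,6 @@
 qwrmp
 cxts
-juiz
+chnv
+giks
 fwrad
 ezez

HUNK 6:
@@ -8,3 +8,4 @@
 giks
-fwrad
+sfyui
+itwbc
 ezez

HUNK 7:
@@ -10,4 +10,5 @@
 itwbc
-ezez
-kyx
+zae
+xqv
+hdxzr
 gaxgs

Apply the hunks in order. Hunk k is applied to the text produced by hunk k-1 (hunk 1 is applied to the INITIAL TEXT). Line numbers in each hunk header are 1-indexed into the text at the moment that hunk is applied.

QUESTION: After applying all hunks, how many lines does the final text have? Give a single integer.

Hunk 1: at line 3 remove [bldoe] add [banfl,yik] -> 11 lines: our xwcll hlhm banfl yik xwsaz bikdk ywhy tlnm kyx gaxgs
Hunk 2: at line 3 remove [yik,xwsaz] add [qwrmp,cxts] -> 11 lines: our xwcll hlhm banfl qwrmp cxts bikdk ywhy tlnm kyx gaxgs
Hunk 3: at line 2 remove [banfl] add [laaz] -> 11 lines: our xwcll hlhm laaz qwrmp cxts bikdk ywhy tlnm kyx gaxgs
Hunk 4: at line 5 remove [bikdk,ywhy,tlnm] add [juiz,fwrad,ezez] -> 11 lines: our xwcll hlhm laaz qwrmp cxts juiz fwrad ezez kyx gaxgs
Hunk 5: at line 5 remove [juiz] add [chnv,giks] -> 12 lines: our xwcll hlhm laaz qwrmp cxts chnv giks fwrad ezez kyx gaxgs
Hunk 6: at line 8 remove [fwrad] add [sfyui,itwbc] -> 13 lines: our xwcll hlhm laaz qwrmp cxts chnv giks sfyui itwbc ezez kyx gaxgs
Hunk 7: at line 10 remove [ezez,kyx] add [zae,xqv,hdxzr] -> 14 lines: our xwcll hlhm laaz qwrmp cxts chnv giks sfyui itwbc zae xqv hdxzr gaxgs
Final line count: 14

Answer: 14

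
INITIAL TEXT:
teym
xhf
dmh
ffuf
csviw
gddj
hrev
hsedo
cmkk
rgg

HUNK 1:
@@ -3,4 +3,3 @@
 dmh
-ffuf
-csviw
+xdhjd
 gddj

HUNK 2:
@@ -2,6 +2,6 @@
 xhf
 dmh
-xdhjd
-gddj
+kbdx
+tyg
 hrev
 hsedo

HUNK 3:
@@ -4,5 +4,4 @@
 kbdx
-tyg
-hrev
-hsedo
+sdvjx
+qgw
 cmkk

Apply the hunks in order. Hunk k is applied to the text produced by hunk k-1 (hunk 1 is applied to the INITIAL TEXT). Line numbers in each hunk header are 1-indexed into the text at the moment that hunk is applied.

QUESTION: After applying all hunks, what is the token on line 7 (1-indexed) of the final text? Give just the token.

Hunk 1: at line 3 remove [ffuf,csviw] add [xdhjd] -> 9 lines: teym xhf dmh xdhjd gddj hrev hsedo cmkk rgg
Hunk 2: at line 2 remove [xdhjd,gddj] add [kbdx,tyg] -> 9 lines: teym xhf dmh kbdx tyg hrev hsedo cmkk rgg
Hunk 3: at line 4 remove [tyg,hrev,hsedo] add [sdvjx,qgw] -> 8 lines: teym xhf dmh kbdx sdvjx qgw cmkk rgg
Final line 7: cmkk

Answer: cmkk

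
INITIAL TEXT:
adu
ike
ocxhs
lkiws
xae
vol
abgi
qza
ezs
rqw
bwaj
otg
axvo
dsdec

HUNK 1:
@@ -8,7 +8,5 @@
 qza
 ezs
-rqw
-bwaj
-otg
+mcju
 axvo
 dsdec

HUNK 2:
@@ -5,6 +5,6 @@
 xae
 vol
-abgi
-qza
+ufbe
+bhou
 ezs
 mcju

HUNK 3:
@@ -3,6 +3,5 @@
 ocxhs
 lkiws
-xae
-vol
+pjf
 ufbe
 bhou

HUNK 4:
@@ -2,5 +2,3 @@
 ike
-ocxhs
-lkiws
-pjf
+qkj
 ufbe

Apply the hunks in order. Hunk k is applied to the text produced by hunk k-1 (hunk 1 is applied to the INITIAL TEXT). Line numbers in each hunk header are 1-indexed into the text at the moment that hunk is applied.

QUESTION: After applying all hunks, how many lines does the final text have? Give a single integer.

Hunk 1: at line 8 remove [rqw,bwaj,otg] add [mcju] -> 12 lines: adu ike ocxhs lkiws xae vol abgi qza ezs mcju axvo dsdec
Hunk 2: at line 5 remove [abgi,qza] add [ufbe,bhou] -> 12 lines: adu ike ocxhs lkiws xae vol ufbe bhou ezs mcju axvo dsdec
Hunk 3: at line 3 remove [xae,vol] add [pjf] -> 11 lines: adu ike ocxhs lkiws pjf ufbe bhou ezs mcju axvo dsdec
Hunk 4: at line 2 remove [ocxhs,lkiws,pjf] add [qkj] -> 9 lines: adu ike qkj ufbe bhou ezs mcju axvo dsdec
Final line count: 9

Answer: 9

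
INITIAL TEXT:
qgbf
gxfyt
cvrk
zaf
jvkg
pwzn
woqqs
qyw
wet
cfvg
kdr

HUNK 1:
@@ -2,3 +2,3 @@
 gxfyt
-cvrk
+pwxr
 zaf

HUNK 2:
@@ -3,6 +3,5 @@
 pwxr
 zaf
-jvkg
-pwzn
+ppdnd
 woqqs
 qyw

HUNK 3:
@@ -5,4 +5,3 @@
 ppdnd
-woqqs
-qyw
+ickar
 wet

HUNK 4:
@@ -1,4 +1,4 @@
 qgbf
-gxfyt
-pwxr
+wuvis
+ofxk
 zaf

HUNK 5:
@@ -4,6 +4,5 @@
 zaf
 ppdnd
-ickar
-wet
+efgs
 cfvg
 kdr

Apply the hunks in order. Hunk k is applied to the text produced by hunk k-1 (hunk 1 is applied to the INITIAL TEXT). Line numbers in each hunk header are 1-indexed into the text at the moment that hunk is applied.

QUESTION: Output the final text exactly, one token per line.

Hunk 1: at line 2 remove [cvrk] add [pwxr] -> 11 lines: qgbf gxfyt pwxr zaf jvkg pwzn woqqs qyw wet cfvg kdr
Hunk 2: at line 3 remove [jvkg,pwzn] add [ppdnd] -> 10 lines: qgbf gxfyt pwxr zaf ppdnd woqqs qyw wet cfvg kdr
Hunk 3: at line 5 remove [woqqs,qyw] add [ickar] -> 9 lines: qgbf gxfyt pwxr zaf ppdnd ickar wet cfvg kdr
Hunk 4: at line 1 remove [gxfyt,pwxr] add [wuvis,ofxk] -> 9 lines: qgbf wuvis ofxk zaf ppdnd ickar wet cfvg kdr
Hunk 5: at line 4 remove [ickar,wet] add [efgs] -> 8 lines: qgbf wuvis ofxk zaf ppdnd efgs cfvg kdr

Answer: qgbf
wuvis
ofxk
zaf
ppdnd
efgs
cfvg
kdr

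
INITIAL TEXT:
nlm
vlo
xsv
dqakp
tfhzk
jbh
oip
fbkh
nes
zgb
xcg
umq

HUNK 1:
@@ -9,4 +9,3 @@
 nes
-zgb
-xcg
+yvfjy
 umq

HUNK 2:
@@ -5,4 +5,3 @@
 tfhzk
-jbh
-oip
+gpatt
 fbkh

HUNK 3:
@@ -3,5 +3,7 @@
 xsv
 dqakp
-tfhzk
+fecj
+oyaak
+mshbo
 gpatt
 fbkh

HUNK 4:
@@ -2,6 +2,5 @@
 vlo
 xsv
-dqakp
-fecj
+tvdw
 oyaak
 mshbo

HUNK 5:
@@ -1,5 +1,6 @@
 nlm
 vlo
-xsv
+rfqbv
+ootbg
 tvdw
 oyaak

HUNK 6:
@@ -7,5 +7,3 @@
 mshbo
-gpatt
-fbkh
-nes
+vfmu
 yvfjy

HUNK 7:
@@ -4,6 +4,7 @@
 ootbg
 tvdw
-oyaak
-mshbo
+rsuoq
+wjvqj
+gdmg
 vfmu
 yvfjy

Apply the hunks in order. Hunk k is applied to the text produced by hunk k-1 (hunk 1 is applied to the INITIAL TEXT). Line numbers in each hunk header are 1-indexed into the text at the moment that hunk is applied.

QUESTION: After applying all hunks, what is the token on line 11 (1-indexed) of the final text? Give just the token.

Answer: umq

Derivation:
Hunk 1: at line 9 remove [zgb,xcg] add [yvfjy] -> 11 lines: nlm vlo xsv dqakp tfhzk jbh oip fbkh nes yvfjy umq
Hunk 2: at line 5 remove [jbh,oip] add [gpatt] -> 10 lines: nlm vlo xsv dqakp tfhzk gpatt fbkh nes yvfjy umq
Hunk 3: at line 3 remove [tfhzk] add [fecj,oyaak,mshbo] -> 12 lines: nlm vlo xsv dqakp fecj oyaak mshbo gpatt fbkh nes yvfjy umq
Hunk 4: at line 2 remove [dqakp,fecj] add [tvdw] -> 11 lines: nlm vlo xsv tvdw oyaak mshbo gpatt fbkh nes yvfjy umq
Hunk 5: at line 1 remove [xsv] add [rfqbv,ootbg] -> 12 lines: nlm vlo rfqbv ootbg tvdw oyaak mshbo gpatt fbkh nes yvfjy umq
Hunk 6: at line 7 remove [gpatt,fbkh,nes] add [vfmu] -> 10 lines: nlm vlo rfqbv ootbg tvdw oyaak mshbo vfmu yvfjy umq
Hunk 7: at line 4 remove [oyaak,mshbo] add [rsuoq,wjvqj,gdmg] -> 11 lines: nlm vlo rfqbv ootbg tvdw rsuoq wjvqj gdmg vfmu yvfjy umq
Final line 11: umq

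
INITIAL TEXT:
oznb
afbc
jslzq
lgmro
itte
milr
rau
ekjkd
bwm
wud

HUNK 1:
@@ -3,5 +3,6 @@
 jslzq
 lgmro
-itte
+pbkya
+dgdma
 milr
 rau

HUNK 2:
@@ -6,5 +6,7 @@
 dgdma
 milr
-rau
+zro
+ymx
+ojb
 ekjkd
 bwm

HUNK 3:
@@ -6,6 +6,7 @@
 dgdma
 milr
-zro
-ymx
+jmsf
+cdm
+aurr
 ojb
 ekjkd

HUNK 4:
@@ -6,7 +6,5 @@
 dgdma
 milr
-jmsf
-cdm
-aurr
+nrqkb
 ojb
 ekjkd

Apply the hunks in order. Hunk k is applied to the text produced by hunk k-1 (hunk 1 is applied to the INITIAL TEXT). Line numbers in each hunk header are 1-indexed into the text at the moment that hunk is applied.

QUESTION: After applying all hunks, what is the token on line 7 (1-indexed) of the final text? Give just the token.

Hunk 1: at line 3 remove [itte] add [pbkya,dgdma] -> 11 lines: oznb afbc jslzq lgmro pbkya dgdma milr rau ekjkd bwm wud
Hunk 2: at line 6 remove [rau] add [zro,ymx,ojb] -> 13 lines: oznb afbc jslzq lgmro pbkya dgdma milr zro ymx ojb ekjkd bwm wud
Hunk 3: at line 6 remove [zro,ymx] add [jmsf,cdm,aurr] -> 14 lines: oznb afbc jslzq lgmro pbkya dgdma milr jmsf cdm aurr ojb ekjkd bwm wud
Hunk 4: at line 6 remove [jmsf,cdm,aurr] add [nrqkb] -> 12 lines: oznb afbc jslzq lgmro pbkya dgdma milr nrqkb ojb ekjkd bwm wud
Final line 7: milr

Answer: milr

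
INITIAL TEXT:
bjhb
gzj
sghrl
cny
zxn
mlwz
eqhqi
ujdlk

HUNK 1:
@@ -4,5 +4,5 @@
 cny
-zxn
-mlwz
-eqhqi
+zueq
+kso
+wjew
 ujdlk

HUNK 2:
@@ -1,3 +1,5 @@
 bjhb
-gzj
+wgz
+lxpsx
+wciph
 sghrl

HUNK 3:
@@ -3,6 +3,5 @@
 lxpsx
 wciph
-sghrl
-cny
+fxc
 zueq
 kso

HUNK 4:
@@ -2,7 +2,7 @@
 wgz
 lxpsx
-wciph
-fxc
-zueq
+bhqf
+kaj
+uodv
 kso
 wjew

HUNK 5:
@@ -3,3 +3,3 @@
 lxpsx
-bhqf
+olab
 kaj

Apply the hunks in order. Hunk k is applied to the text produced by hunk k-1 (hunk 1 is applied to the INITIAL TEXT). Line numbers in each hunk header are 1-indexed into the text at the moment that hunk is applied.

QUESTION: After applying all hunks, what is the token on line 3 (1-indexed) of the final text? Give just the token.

Hunk 1: at line 4 remove [zxn,mlwz,eqhqi] add [zueq,kso,wjew] -> 8 lines: bjhb gzj sghrl cny zueq kso wjew ujdlk
Hunk 2: at line 1 remove [gzj] add [wgz,lxpsx,wciph] -> 10 lines: bjhb wgz lxpsx wciph sghrl cny zueq kso wjew ujdlk
Hunk 3: at line 3 remove [sghrl,cny] add [fxc] -> 9 lines: bjhb wgz lxpsx wciph fxc zueq kso wjew ujdlk
Hunk 4: at line 2 remove [wciph,fxc,zueq] add [bhqf,kaj,uodv] -> 9 lines: bjhb wgz lxpsx bhqf kaj uodv kso wjew ujdlk
Hunk 5: at line 3 remove [bhqf] add [olab] -> 9 lines: bjhb wgz lxpsx olab kaj uodv kso wjew ujdlk
Final line 3: lxpsx

Answer: lxpsx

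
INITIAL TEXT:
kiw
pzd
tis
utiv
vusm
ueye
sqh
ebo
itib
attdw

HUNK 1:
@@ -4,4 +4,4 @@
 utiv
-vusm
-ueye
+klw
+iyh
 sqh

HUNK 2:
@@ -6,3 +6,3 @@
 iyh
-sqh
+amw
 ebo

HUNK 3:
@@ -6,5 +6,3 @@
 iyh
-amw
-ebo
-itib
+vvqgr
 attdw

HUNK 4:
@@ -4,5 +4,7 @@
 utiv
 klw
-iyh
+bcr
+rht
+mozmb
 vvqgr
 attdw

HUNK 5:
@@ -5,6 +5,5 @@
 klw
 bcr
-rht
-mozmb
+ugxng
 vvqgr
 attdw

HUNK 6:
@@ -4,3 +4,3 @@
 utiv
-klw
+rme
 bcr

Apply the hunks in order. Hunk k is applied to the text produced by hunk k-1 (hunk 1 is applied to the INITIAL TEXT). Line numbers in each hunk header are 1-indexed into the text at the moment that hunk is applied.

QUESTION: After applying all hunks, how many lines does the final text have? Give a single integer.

Hunk 1: at line 4 remove [vusm,ueye] add [klw,iyh] -> 10 lines: kiw pzd tis utiv klw iyh sqh ebo itib attdw
Hunk 2: at line 6 remove [sqh] add [amw] -> 10 lines: kiw pzd tis utiv klw iyh amw ebo itib attdw
Hunk 3: at line 6 remove [amw,ebo,itib] add [vvqgr] -> 8 lines: kiw pzd tis utiv klw iyh vvqgr attdw
Hunk 4: at line 4 remove [iyh] add [bcr,rht,mozmb] -> 10 lines: kiw pzd tis utiv klw bcr rht mozmb vvqgr attdw
Hunk 5: at line 5 remove [rht,mozmb] add [ugxng] -> 9 lines: kiw pzd tis utiv klw bcr ugxng vvqgr attdw
Hunk 6: at line 4 remove [klw] add [rme] -> 9 lines: kiw pzd tis utiv rme bcr ugxng vvqgr attdw
Final line count: 9

Answer: 9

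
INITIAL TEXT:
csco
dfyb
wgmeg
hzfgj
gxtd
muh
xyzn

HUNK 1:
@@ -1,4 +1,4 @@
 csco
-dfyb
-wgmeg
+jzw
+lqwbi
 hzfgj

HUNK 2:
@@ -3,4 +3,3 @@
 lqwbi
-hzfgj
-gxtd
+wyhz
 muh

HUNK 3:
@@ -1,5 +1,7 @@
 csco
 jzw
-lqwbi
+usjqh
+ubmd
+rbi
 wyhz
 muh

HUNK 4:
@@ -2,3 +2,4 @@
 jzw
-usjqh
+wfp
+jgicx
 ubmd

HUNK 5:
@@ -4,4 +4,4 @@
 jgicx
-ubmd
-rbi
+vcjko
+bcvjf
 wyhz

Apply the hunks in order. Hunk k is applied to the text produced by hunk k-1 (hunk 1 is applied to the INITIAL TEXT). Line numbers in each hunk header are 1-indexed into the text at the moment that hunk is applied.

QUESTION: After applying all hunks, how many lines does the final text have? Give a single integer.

Answer: 9

Derivation:
Hunk 1: at line 1 remove [dfyb,wgmeg] add [jzw,lqwbi] -> 7 lines: csco jzw lqwbi hzfgj gxtd muh xyzn
Hunk 2: at line 3 remove [hzfgj,gxtd] add [wyhz] -> 6 lines: csco jzw lqwbi wyhz muh xyzn
Hunk 3: at line 1 remove [lqwbi] add [usjqh,ubmd,rbi] -> 8 lines: csco jzw usjqh ubmd rbi wyhz muh xyzn
Hunk 4: at line 2 remove [usjqh] add [wfp,jgicx] -> 9 lines: csco jzw wfp jgicx ubmd rbi wyhz muh xyzn
Hunk 5: at line 4 remove [ubmd,rbi] add [vcjko,bcvjf] -> 9 lines: csco jzw wfp jgicx vcjko bcvjf wyhz muh xyzn
Final line count: 9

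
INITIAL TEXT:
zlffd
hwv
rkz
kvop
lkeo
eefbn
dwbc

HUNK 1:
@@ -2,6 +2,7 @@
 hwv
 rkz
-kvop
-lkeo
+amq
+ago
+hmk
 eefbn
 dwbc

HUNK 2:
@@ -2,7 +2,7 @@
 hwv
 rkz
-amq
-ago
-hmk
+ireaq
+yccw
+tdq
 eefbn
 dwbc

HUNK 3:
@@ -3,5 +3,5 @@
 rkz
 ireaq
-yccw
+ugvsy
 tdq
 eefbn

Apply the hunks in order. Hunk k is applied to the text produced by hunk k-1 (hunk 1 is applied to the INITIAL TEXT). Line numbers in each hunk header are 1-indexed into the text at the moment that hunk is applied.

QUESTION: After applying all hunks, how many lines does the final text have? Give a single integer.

Answer: 8

Derivation:
Hunk 1: at line 2 remove [kvop,lkeo] add [amq,ago,hmk] -> 8 lines: zlffd hwv rkz amq ago hmk eefbn dwbc
Hunk 2: at line 2 remove [amq,ago,hmk] add [ireaq,yccw,tdq] -> 8 lines: zlffd hwv rkz ireaq yccw tdq eefbn dwbc
Hunk 3: at line 3 remove [yccw] add [ugvsy] -> 8 lines: zlffd hwv rkz ireaq ugvsy tdq eefbn dwbc
Final line count: 8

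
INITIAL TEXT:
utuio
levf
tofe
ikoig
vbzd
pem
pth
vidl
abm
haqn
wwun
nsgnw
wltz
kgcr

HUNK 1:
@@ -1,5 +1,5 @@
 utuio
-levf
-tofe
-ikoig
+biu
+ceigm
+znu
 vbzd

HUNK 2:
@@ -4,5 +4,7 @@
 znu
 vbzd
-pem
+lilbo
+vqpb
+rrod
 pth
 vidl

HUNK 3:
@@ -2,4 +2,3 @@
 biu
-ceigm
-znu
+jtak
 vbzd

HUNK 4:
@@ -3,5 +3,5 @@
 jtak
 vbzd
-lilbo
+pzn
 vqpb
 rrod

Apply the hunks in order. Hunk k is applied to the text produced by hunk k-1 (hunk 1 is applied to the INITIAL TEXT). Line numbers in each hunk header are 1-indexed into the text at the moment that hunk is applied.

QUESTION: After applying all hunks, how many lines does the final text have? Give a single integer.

Answer: 15

Derivation:
Hunk 1: at line 1 remove [levf,tofe,ikoig] add [biu,ceigm,znu] -> 14 lines: utuio biu ceigm znu vbzd pem pth vidl abm haqn wwun nsgnw wltz kgcr
Hunk 2: at line 4 remove [pem] add [lilbo,vqpb,rrod] -> 16 lines: utuio biu ceigm znu vbzd lilbo vqpb rrod pth vidl abm haqn wwun nsgnw wltz kgcr
Hunk 3: at line 2 remove [ceigm,znu] add [jtak] -> 15 lines: utuio biu jtak vbzd lilbo vqpb rrod pth vidl abm haqn wwun nsgnw wltz kgcr
Hunk 4: at line 3 remove [lilbo] add [pzn] -> 15 lines: utuio biu jtak vbzd pzn vqpb rrod pth vidl abm haqn wwun nsgnw wltz kgcr
Final line count: 15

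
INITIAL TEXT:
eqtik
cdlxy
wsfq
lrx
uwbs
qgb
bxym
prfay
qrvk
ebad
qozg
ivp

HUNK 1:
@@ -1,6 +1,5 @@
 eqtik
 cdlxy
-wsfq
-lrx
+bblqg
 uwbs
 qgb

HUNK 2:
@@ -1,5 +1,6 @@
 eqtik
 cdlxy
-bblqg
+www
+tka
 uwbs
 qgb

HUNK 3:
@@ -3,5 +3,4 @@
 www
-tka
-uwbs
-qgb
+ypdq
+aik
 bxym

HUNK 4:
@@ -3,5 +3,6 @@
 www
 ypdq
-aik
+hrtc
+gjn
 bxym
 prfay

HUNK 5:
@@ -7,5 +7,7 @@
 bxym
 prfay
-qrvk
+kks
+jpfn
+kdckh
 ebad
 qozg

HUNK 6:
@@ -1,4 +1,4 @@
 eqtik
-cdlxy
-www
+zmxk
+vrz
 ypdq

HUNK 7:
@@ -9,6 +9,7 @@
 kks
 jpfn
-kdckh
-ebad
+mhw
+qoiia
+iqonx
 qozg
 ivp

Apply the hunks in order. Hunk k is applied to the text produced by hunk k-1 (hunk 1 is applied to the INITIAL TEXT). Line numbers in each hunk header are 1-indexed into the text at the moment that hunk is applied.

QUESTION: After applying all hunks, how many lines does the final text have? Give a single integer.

Answer: 15

Derivation:
Hunk 1: at line 1 remove [wsfq,lrx] add [bblqg] -> 11 lines: eqtik cdlxy bblqg uwbs qgb bxym prfay qrvk ebad qozg ivp
Hunk 2: at line 1 remove [bblqg] add [www,tka] -> 12 lines: eqtik cdlxy www tka uwbs qgb bxym prfay qrvk ebad qozg ivp
Hunk 3: at line 3 remove [tka,uwbs,qgb] add [ypdq,aik] -> 11 lines: eqtik cdlxy www ypdq aik bxym prfay qrvk ebad qozg ivp
Hunk 4: at line 3 remove [aik] add [hrtc,gjn] -> 12 lines: eqtik cdlxy www ypdq hrtc gjn bxym prfay qrvk ebad qozg ivp
Hunk 5: at line 7 remove [qrvk] add [kks,jpfn,kdckh] -> 14 lines: eqtik cdlxy www ypdq hrtc gjn bxym prfay kks jpfn kdckh ebad qozg ivp
Hunk 6: at line 1 remove [cdlxy,www] add [zmxk,vrz] -> 14 lines: eqtik zmxk vrz ypdq hrtc gjn bxym prfay kks jpfn kdckh ebad qozg ivp
Hunk 7: at line 9 remove [kdckh,ebad] add [mhw,qoiia,iqonx] -> 15 lines: eqtik zmxk vrz ypdq hrtc gjn bxym prfay kks jpfn mhw qoiia iqonx qozg ivp
Final line count: 15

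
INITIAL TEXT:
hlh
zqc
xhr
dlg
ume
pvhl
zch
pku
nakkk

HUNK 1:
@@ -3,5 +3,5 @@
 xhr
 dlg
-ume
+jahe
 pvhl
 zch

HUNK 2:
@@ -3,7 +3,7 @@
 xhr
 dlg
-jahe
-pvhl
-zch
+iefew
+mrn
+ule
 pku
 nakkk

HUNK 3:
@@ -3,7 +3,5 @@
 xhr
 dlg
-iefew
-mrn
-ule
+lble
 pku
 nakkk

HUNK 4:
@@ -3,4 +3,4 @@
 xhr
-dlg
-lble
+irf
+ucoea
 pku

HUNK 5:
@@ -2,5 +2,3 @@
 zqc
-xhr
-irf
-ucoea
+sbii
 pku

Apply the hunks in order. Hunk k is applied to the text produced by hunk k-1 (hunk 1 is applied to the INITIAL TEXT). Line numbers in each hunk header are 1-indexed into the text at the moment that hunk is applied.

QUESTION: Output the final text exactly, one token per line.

Hunk 1: at line 3 remove [ume] add [jahe] -> 9 lines: hlh zqc xhr dlg jahe pvhl zch pku nakkk
Hunk 2: at line 3 remove [jahe,pvhl,zch] add [iefew,mrn,ule] -> 9 lines: hlh zqc xhr dlg iefew mrn ule pku nakkk
Hunk 3: at line 3 remove [iefew,mrn,ule] add [lble] -> 7 lines: hlh zqc xhr dlg lble pku nakkk
Hunk 4: at line 3 remove [dlg,lble] add [irf,ucoea] -> 7 lines: hlh zqc xhr irf ucoea pku nakkk
Hunk 5: at line 2 remove [xhr,irf,ucoea] add [sbii] -> 5 lines: hlh zqc sbii pku nakkk

Answer: hlh
zqc
sbii
pku
nakkk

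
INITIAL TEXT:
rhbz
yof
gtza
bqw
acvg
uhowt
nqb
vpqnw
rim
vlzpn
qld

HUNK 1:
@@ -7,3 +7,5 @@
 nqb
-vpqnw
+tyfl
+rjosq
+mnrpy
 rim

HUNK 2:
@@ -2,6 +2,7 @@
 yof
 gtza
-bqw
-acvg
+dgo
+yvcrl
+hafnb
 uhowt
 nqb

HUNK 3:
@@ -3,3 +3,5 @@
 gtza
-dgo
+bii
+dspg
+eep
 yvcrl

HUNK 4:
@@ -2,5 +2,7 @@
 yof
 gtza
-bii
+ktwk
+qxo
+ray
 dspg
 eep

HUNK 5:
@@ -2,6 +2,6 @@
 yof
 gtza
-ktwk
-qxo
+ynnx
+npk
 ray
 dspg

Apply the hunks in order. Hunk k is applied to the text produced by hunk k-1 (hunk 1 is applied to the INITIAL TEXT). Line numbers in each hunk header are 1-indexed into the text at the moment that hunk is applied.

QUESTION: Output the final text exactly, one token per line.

Hunk 1: at line 7 remove [vpqnw] add [tyfl,rjosq,mnrpy] -> 13 lines: rhbz yof gtza bqw acvg uhowt nqb tyfl rjosq mnrpy rim vlzpn qld
Hunk 2: at line 2 remove [bqw,acvg] add [dgo,yvcrl,hafnb] -> 14 lines: rhbz yof gtza dgo yvcrl hafnb uhowt nqb tyfl rjosq mnrpy rim vlzpn qld
Hunk 3: at line 3 remove [dgo] add [bii,dspg,eep] -> 16 lines: rhbz yof gtza bii dspg eep yvcrl hafnb uhowt nqb tyfl rjosq mnrpy rim vlzpn qld
Hunk 4: at line 2 remove [bii] add [ktwk,qxo,ray] -> 18 lines: rhbz yof gtza ktwk qxo ray dspg eep yvcrl hafnb uhowt nqb tyfl rjosq mnrpy rim vlzpn qld
Hunk 5: at line 2 remove [ktwk,qxo] add [ynnx,npk] -> 18 lines: rhbz yof gtza ynnx npk ray dspg eep yvcrl hafnb uhowt nqb tyfl rjosq mnrpy rim vlzpn qld

Answer: rhbz
yof
gtza
ynnx
npk
ray
dspg
eep
yvcrl
hafnb
uhowt
nqb
tyfl
rjosq
mnrpy
rim
vlzpn
qld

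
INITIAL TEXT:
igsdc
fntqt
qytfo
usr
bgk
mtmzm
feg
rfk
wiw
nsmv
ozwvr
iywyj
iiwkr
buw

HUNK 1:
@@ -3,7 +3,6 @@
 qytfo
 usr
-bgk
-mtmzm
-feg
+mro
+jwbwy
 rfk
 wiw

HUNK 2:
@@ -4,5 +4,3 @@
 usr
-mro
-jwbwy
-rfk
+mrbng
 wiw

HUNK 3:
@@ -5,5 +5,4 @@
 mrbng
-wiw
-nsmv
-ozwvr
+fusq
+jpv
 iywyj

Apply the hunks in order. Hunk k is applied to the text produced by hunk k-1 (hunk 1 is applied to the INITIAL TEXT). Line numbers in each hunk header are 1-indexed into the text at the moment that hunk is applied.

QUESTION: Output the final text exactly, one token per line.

Hunk 1: at line 3 remove [bgk,mtmzm,feg] add [mro,jwbwy] -> 13 lines: igsdc fntqt qytfo usr mro jwbwy rfk wiw nsmv ozwvr iywyj iiwkr buw
Hunk 2: at line 4 remove [mro,jwbwy,rfk] add [mrbng] -> 11 lines: igsdc fntqt qytfo usr mrbng wiw nsmv ozwvr iywyj iiwkr buw
Hunk 3: at line 5 remove [wiw,nsmv,ozwvr] add [fusq,jpv] -> 10 lines: igsdc fntqt qytfo usr mrbng fusq jpv iywyj iiwkr buw

Answer: igsdc
fntqt
qytfo
usr
mrbng
fusq
jpv
iywyj
iiwkr
buw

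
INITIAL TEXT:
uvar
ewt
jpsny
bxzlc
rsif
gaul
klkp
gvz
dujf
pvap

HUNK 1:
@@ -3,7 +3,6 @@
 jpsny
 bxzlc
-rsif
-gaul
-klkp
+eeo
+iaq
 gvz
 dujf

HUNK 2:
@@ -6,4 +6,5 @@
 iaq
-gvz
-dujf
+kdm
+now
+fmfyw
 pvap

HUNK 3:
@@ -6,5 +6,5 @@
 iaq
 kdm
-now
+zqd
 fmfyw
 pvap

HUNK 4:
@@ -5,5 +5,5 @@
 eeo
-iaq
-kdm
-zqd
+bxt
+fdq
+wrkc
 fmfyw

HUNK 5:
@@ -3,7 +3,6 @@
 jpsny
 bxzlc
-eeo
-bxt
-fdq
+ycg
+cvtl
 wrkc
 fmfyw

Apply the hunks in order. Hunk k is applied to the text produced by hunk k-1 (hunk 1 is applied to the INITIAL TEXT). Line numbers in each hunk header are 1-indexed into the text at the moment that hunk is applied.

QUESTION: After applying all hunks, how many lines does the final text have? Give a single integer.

Answer: 9

Derivation:
Hunk 1: at line 3 remove [rsif,gaul,klkp] add [eeo,iaq] -> 9 lines: uvar ewt jpsny bxzlc eeo iaq gvz dujf pvap
Hunk 2: at line 6 remove [gvz,dujf] add [kdm,now,fmfyw] -> 10 lines: uvar ewt jpsny bxzlc eeo iaq kdm now fmfyw pvap
Hunk 3: at line 6 remove [now] add [zqd] -> 10 lines: uvar ewt jpsny bxzlc eeo iaq kdm zqd fmfyw pvap
Hunk 4: at line 5 remove [iaq,kdm,zqd] add [bxt,fdq,wrkc] -> 10 lines: uvar ewt jpsny bxzlc eeo bxt fdq wrkc fmfyw pvap
Hunk 5: at line 3 remove [eeo,bxt,fdq] add [ycg,cvtl] -> 9 lines: uvar ewt jpsny bxzlc ycg cvtl wrkc fmfyw pvap
Final line count: 9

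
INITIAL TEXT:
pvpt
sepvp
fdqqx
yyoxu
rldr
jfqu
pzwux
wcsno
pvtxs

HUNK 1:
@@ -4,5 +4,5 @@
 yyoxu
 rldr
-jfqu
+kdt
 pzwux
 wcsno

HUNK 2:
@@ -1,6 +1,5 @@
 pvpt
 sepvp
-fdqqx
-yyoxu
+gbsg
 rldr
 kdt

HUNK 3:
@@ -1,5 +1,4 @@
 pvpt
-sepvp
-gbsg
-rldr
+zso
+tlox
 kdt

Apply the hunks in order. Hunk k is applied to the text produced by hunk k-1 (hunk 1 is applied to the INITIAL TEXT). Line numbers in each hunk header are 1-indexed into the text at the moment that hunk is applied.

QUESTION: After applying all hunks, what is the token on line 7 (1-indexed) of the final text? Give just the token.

Hunk 1: at line 4 remove [jfqu] add [kdt] -> 9 lines: pvpt sepvp fdqqx yyoxu rldr kdt pzwux wcsno pvtxs
Hunk 2: at line 1 remove [fdqqx,yyoxu] add [gbsg] -> 8 lines: pvpt sepvp gbsg rldr kdt pzwux wcsno pvtxs
Hunk 3: at line 1 remove [sepvp,gbsg,rldr] add [zso,tlox] -> 7 lines: pvpt zso tlox kdt pzwux wcsno pvtxs
Final line 7: pvtxs

Answer: pvtxs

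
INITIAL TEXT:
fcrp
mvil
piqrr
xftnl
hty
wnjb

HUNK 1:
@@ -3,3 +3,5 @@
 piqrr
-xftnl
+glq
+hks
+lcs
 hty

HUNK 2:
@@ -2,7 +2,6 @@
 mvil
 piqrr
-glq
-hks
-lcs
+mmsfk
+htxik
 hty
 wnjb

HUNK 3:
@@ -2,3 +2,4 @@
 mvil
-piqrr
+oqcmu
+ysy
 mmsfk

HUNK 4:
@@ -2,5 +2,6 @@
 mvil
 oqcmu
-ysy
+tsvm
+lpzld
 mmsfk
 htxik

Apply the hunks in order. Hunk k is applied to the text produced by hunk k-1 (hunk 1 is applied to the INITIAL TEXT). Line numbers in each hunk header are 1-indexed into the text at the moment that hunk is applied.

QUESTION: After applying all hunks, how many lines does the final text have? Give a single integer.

Hunk 1: at line 3 remove [xftnl] add [glq,hks,lcs] -> 8 lines: fcrp mvil piqrr glq hks lcs hty wnjb
Hunk 2: at line 2 remove [glq,hks,lcs] add [mmsfk,htxik] -> 7 lines: fcrp mvil piqrr mmsfk htxik hty wnjb
Hunk 3: at line 2 remove [piqrr] add [oqcmu,ysy] -> 8 lines: fcrp mvil oqcmu ysy mmsfk htxik hty wnjb
Hunk 4: at line 2 remove [ysy] add [tsvm,lpzld] -> 9 lines: fcrp mvil oqcmu tsvm lpzld mmsfk htxik hty wnjb
Final line count: 9

Answer: 9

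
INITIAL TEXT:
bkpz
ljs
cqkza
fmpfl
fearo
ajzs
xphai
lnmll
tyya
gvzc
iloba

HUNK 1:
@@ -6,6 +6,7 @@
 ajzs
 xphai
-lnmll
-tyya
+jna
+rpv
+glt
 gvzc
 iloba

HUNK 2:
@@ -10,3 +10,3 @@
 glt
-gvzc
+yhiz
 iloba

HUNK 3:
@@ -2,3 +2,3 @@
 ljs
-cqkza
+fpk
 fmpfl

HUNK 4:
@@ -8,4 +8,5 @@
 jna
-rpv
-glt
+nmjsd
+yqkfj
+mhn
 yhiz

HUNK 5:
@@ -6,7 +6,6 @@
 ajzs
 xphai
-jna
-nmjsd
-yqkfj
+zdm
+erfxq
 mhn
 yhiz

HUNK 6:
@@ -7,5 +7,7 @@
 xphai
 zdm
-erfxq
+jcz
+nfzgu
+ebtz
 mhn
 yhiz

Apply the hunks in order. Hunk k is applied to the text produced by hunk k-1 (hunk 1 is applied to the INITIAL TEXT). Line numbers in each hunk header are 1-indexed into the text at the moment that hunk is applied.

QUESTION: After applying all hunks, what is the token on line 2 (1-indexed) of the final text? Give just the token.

Answer: ljs

Derivation:
Hunk 1: at line 6 remove [lnmll,tyya] add [jna,rpv,glt] -> 12 lines: bkpz ljs cqkza fmpfl fearo ajzs xphai jna rpv glt gvzc iloba
Hunk 2: at line 10 remove [gvzc] add [yhiz] -> 12 lines: bkpz ljs cqkza fmpfl fearo ajzs xphai jna rpv glt yhiz iloba
Hunk 3: at line 2 remove [cqkza] add [fpk] -> 12 lines: bkpz ljs fpk fmpfl fearo ajzs xphai jna rpv glt yhiz iloba
Hunk 4: at line 8 remove [rpv,glt] add [nmjsd,yqkfj,mhn] -> 13 lines: bkpz ljs fpk fmpfl fearo ajzs xphai jna nmjsd yqkfj mhn yhiz iloba
Hunk 5: at line 6 remove [jna,nmjsd,yqkfj] add [zdm,erfxq] -> 12 lines: bkpz ljs fpk fmpfl fearo ajzs xphai zdm erfxq mhn yhiz iloba
Hunk 6: at line 7 remove [erfxq] add [jcz,nfzgu,ebtz] -> 14 lines: bkpz ljs fpk fmpfl fearo ajzs xphai zdm jcz nfzgu ebtz mhn yhiz iloba
Final line 2: ljs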